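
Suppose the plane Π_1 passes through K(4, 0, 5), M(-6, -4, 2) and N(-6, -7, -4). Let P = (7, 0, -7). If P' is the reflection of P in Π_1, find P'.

(9, -8, -3)

KM = (-10, -4, -3), KN = (-10, -7, -9); a normal to Π_1 is KM × KN = (15, -60, 30).
Using K: Π_1 has equation 15x - 60y + 30z = 210.
λ = (n·P − d)/|n|² = (-105 − 210)/4725 = -1/15.
Reflection = P − 2λn = (7, 0, -7) − (-2/15)·(15, -60, 30) = (9, -8, -3).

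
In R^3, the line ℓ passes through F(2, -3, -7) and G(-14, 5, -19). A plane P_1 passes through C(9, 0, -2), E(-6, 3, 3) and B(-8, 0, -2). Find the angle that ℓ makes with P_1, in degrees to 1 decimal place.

37.2

A direction vector for ℓ is G − F = (-16, 8, -12).
CE = (-15, 3, 5), CB = (-17, 0, 0); a normal to P_1 is CE × CB = (0, -85, 51).
Using C: P_1 has equation -85y + 51z = -102.
sin θ = |n·v| / (|n||v|) = |-1292| / (√9826 · √464) = 0.60508.
θ ≈ 37.2°.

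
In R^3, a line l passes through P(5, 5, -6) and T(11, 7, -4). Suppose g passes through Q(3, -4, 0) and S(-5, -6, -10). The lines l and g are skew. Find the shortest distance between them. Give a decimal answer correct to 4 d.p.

A direction vector for l is T − P = (6, 2, 2).
A direction vector for g is S − Q = (-8, -2, -10).
Common perpendicular direction n = (6, 2, 2) × (-8, -2, -10) = (-16, 44, 4).
With w = (3, -4, 0) − (5, 5, -6) = (-2, -9, 6), w · n = -340.
Distance = |w · n| / |n| = |-340| / √2208 ≈ 7.2357.

7.2357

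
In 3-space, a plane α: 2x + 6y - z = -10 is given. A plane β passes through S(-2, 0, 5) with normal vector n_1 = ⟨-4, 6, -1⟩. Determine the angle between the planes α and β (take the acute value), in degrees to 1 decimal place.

β: n_1·r = n_1·S gives -4x + 6y - z = 3.
cos θ = |n₁·n₂| / (|n₁||n₂|) = |29| / (√41 · √53).
θ = arccos(0.62211) ≈ 51.5°.

51.5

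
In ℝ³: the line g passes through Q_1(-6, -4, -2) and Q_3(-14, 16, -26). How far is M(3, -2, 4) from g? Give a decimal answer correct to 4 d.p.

A direction vector for g is Q_3 − Q_1 = (-8, 20, -24).
Taking (-6, -4, -2) on g with direction v = (-8, 20, -24): w = M − (-6, -4, -2) = (9, 2, 6), and w × v = (-168, 168, 196).
Distance = |w × v| / |v| = √94864 / √1040 ≈ 9.5507.

9.5507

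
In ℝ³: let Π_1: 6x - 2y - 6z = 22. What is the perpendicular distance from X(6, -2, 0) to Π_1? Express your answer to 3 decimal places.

n·X − d = (6)·(6) + (-2)·(-2) + (-6)·(0) − 22 = 18; |n| = √76.
Distance = |18| / √76 = 18/√76 ≈ 2.065.

2.065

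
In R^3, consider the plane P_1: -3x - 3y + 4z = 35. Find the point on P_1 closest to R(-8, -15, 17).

Foot = R − λn with λ = (n·R − d)/|n|² = (137 − 35)/34 = 3.
Foot = (-8, -15, 17) − 3·(-3, -3, 4) = (1, -6, 5).

(1, -6, 5)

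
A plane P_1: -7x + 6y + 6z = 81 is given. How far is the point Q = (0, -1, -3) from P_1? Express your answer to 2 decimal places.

n·Q − d = (-7)·(0) + (6)·(-1) + (6)·(-3) − 81 = -105; |n| = √121.
Distance = |-105| / √121 = 105/√121 ≈ 9.55.

9.55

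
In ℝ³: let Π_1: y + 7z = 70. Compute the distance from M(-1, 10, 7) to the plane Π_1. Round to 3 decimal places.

1.556

n·M − d = (0)·(-1) + (1)·(10) + (7)·(7) − 70 = -11; |n| = √50.
Distance = |-11| / √50 = 11/√50 ≈ 1.556.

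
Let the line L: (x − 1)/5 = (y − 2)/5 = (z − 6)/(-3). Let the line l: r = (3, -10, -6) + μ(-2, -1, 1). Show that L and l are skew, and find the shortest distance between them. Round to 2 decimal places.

12.42

L has direction (5, 5, -3) through (1, 2, 6).
Common perpendicular direction n = (5, 5, -3) × (-2, -1, 1) = (2, 1, 5).
With w = (3, -10, -6) − (1, 2, 6) = (2, -12, -12), w · n = -68.
Since n ≠ 0 the lines are not parallel, and w · n = -68 ≠ 0 so they do not intersect; hence they are skew.
Distance = |w · n| / |n| = |-68| / √30 ≈ 12.42.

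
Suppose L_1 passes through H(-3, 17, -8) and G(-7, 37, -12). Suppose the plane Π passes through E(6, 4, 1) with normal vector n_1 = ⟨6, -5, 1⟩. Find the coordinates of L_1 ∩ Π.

A direction vector for L_1 is G − H = (-4, 20, -4).
Π: n_1·r = n_1·E gives 6x - 5y + z = 17.
Substitute r = (-3, 17, -8) + t(-4, 20, -4) into the plane: -111 + (-128)t = 17, so t = -1.
Intersection: (-3, 17, -8) + (-1)·(-4, 20, -4) = (1, -3, -4).

(1, -3, -4)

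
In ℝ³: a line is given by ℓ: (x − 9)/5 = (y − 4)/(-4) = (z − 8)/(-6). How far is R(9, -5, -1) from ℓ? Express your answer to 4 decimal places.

7.5369

ℓ has direction (5, -4, -6) through (9, 4, 8).
Taking (9, 4, 8) on ℓ with direction v = (5, -4, -6): w = R − (9, 4, 8) = (0, -9, -9), and w × v = (18, -45, 45).
Distance = |w × v| / |v| = √4374 / √77 ≈ 7.5369.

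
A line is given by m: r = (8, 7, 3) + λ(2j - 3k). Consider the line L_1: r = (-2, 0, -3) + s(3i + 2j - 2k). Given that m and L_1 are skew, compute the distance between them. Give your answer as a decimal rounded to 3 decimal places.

Common perpendicular direction n = (0, 2, -3) × (3, 2, -2) = (2, -9, -6).
With w = (-2, 0, -3) − (8, 7, 3) = (-10, -7, -6), w · n = 79.
Distance = |w · n| / |n| = |79| / √121 ≈ 7.182.

7.182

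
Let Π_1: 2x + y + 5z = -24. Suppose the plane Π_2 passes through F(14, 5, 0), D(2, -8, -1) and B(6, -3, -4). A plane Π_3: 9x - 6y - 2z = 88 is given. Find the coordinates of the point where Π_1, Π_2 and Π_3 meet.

FD = (-12, -13, -1), FB = (-8, -8, -4); a normal to Π_2 is FD × FB = (44, -40, -8).
Using F: Π_2 has equation 44x - 40y - 8z = 416.
Solving the 3×3 linear system 2x + y + 5z = -24, 44x - 40y - 8z = 416, 9x - 6y - 2z = 88 (e.g. by elimination or Cramer's rule, determinant = 560) gives (8, 0, -8).

(8, 0, -8)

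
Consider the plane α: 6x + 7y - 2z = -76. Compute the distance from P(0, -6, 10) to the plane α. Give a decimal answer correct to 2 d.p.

1.48

n·P − d = (6)·(0) + (7)·(-6) + (-2)·(10) − (-76) = 14; |n| = √89.
Distance = |14| / √89 = 14/√89 ≈ 1.48.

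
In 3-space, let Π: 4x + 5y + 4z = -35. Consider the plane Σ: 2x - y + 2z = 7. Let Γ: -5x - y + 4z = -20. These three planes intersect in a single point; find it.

(3, -7, -3)

Solving the 3×3 linear system 4x + 5y + 4z = -35, 2x - y + 2z = 7, -5x - y + 4z = -20 (e.g. by elimination or Cramer's rule, determinant = -126) gives (3, -7, -3).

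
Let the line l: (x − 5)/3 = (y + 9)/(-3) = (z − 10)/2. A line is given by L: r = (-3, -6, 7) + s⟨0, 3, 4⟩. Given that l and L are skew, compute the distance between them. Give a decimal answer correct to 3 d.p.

l has direction (3, -3, 2) through (5, -9, 10).
Common perpendicular direction n = (3, -3, 2) × (0, 3, 4) = (-18, -12, 9).
With w = (-3, -6, 7) − (5, -9, 10) = (-8, 3, -3), w · n = 81.
Distance = |w · n| / |n| = |81| / √549 ≈ 3.457.

3.457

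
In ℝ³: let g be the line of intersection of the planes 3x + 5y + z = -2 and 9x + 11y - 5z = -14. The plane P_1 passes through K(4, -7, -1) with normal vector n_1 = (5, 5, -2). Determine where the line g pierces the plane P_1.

Direction of g: (3, 5, 1) × (9, 11, -5) = (-36, 24, -12).
A point on g: solving the two plane equations with x = -10 gives (-10, 6, -2).
P_1: n_1·r = n_1·K gives 5x + 5y - 2z = -13.
Substitute r = (-10, 6, -2) + t(-36, 24, -12) into the plane: -16 + (-36)t = -13, so t = -1/12.
Intersection: (-10, 6, -2) + (-1/12)·(-36, 24, -12) = (-7, 4, -1).

(-7, 4, -1)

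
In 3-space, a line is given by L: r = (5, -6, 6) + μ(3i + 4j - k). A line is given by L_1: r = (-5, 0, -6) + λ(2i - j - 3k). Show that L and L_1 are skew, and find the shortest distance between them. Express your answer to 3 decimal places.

16.511

Common perpendicular direction n = (3, 4, -1) × (2, -1, -3) = (-13, 7, -11).
With w = (-5, 0, -6) − (5, -6, 6) = (-10, 6, -12), w · n = 304.
Since n ≠ 0 the lines are not parallel, and w · n = 304 ≠ 0 so they do not intersect; hence they are skew.
Distance = |w · n| / |n| = |304| / √339 ≈ 16.511.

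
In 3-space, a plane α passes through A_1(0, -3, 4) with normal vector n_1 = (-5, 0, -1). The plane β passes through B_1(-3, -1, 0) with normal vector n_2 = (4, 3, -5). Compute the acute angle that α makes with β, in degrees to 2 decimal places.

65.42

α: n_1·r = n_1·A_1 gives -5x - z = -4.
β: n_2·r = n_2·B_1 gives 4x + 3y - 5z = -15.
cos θ = |n₁·n₂| / (|n₁||n₂|) = |-15| / (√26 · √50).
θ = arccos(0.41603) ≈ 65.42°.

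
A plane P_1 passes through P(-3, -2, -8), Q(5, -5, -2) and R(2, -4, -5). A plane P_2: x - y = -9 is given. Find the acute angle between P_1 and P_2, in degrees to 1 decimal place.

71.8

PQ = (8, -3, 6), PR = (5, -2, 3); a normal to P_1 is PQ × PR = (3, 6, -1).
Using P: P_1 has equation 3x + 6y - z = -13.
cos θ = |n₁·n₂| / (|n₁||n₂|) = |-3| / (√46 · √2).
θ = arccos(0.31277) ≈ 71.8°.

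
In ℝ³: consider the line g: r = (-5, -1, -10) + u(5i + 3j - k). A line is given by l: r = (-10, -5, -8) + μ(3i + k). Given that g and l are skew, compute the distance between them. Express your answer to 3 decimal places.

0.081

Common perpendicular direction n = (5, 3, -1) × (3, 0, 1) = (3, -8, -9).
With w = (-10, -5, -8) − (-5, -1, -10) = (-5, -4, 2), w · n = -1.
Distance = |w · n| / |n| = |-1| / √154 ≈ 0.081.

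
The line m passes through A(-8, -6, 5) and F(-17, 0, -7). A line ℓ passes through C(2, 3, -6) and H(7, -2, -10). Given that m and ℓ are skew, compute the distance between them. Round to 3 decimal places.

A direction vector for m is F − A = (-9, 6, -12).
A direction vector for ℓ is H − C = (5, -5, -4).
Common perpendicular direction n = (-9, 6, -12) × (5, -5, -4) = (-84, -96, 15).
With w = (2, 3, -6) − (-8, -6, 5) = (10, 9, -11), w · n = -1869.
Distance = |w · n| / |n| = |-1869| / √16497 ≈ 14.551.

14.551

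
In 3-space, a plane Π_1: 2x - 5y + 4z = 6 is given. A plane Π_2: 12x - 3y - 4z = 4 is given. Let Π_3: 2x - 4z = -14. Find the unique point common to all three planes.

(3, 4, 5)

Solving the 3×3 linear system 2x - 5y + 4z = 6, 12x - 3y - 4z = 4, 2x - 4z = -14 (e.g. by elimination or Cramer's rule, determinant = -152) gives (3, 4, 5).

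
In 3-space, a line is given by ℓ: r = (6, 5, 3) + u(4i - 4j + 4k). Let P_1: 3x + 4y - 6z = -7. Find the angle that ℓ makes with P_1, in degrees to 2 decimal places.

sin θ = |n·v| / (|n||v|) = |-28| / (√61 · √48) = 0.51745.
θ ≈ 31.16°.

31.16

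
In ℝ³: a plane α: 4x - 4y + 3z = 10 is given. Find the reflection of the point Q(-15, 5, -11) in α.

λ = (n·Q − d)/|n|² = (-113 − 10)/41 = -3.
Reflection = Q − 2λn = (-15, 5, -11) − (-6)·(4, -4, 3) = (9, -19, 7).

(9, -19, 7)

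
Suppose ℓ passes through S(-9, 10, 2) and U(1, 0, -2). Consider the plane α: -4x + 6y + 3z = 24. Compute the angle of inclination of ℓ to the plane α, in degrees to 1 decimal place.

A direction vector for ℓ is U − S = (10, -10, -4).
sin θ = |n·v| / (|n||v|) = |-112| / (√61 · √216) = 0.97572.
θ ≈ 77.3°.

77.3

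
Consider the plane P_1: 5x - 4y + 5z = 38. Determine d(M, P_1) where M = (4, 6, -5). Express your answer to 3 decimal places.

8.247

n·M − d = (5)·(4) + (-4)·(6) + (5)·(-5) − 38 = -67; |n| = √66.
Distance = |-67| / √66 = 67/√66 ≈ 8.247.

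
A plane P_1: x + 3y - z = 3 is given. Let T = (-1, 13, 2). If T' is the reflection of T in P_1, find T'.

λ = (n·T − d)/|n|² = (36 − 3)/11 = 3.
Reflection = T − 2λn = (-1, 13, 2) − 6·(1, 3, -1) = (-7, -5, 8).

(-7, -5, 8)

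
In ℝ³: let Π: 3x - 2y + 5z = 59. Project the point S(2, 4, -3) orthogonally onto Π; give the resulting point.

(8, 0, 7)

Foot = S − λn with λ = (n·S − d)/|n|² = (-17 − 59)/38 = -2.
Foot = (2, 4, -3) − (-2)·(3, -2, 5) = (8, 0, 7).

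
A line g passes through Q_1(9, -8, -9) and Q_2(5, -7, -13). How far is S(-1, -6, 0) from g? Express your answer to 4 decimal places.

A direction vector for g is Q_2 − Q_1 = (-4, 1, -4).
Taking (9, -8, -9) on g with direction v = (-4, 1, -4): w = S − (9, -8, -9) = (-10, 2, 9), and w × v = (-17, -76, -2).
Distance = |w × v| / |v| = √6069 / √33 ≈ 13.5613.

13.5613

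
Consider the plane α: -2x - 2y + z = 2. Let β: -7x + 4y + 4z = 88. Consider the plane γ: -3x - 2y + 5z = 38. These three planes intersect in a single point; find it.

(-4, 7, 8)

Solving the 3×3 linear system -2x - 2y + z = 2, -7x + 4y + 4z = 88, -3x - 2y + 5z = 38 (e.g. by elimination or Cramer's rule, determinant = -76) gives (-4, 7, 8).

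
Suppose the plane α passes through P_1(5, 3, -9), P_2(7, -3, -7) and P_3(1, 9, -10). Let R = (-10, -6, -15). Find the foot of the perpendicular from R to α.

P_1P_2 = (2, -6, 2), P_1P_3 = (-4, 6, -1); a normal to α is P_1P_2 × P_1P_3 = (-6, -6, -12).
Using P_1: α has equation -6x - 6y - 12z = 60.
Foot = R − λn with λ = (n·R − d)/|n|² = (276 − 60)/216 = 1.
Foot = (-10, -6, -15) − 1·(-6, -6, -12) = (-4, 0, -3).

(-4, 0, -3)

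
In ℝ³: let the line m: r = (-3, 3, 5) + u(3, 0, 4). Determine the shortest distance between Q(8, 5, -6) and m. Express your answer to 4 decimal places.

Taking (-3, 3, 5) on m with direction v = (3, 0, 4): w = Q − (-3, 3, 5) = (11, 2, -11), and w × v = (8, -77, -6).
Distance = |w × v| / |v| = √6029 / √25 ≈ 15.5293.

15.5293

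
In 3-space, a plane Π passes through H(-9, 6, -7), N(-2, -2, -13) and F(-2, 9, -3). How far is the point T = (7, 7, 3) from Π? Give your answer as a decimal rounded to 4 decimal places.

HN = (7, -8, -6), HF = (7, 3, 4); a normal to Π is HN × HF = (-14, -70, 77).
Using H: Π has equation -14x - 70y + 77z = -833.
n·T − d = (-14)·(7) + (-70)·(7) + (77)·(3) − (-833) = 476; |n| = √11025.
Distance = |476| / √11025 = 476/√11025 ≈ 4.5333.

4.5333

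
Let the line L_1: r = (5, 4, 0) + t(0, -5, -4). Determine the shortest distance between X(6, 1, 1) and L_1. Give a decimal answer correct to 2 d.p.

2.84

Taking (5, 4, 0) on L_1 with direction v = (0, -5, -4): w = X − (5, 4, 0) = (1, -3, 1), and w × v = (17, 4, -5).
Distance = |w × v| / |v| = √330 / √41 ≈ 2.84.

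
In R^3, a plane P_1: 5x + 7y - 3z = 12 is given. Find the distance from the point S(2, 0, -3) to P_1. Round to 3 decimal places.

n·S − d = (5)·(2) + (7)·(0) + (-3)·(-3) − 12 = 7; |n| = √83.
Distance = |7| / √83 = 7/√83 ≈ 0.768.

0.768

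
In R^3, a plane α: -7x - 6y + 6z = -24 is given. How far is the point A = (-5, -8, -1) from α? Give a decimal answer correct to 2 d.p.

n·A − d = (-7)·(-5) + (-6)·(-8) + (6)·(-1) − (-24) = 101; |n| = √121.
Distance = |101| / √121 = 101/√121 ≈ 9.18.

9.18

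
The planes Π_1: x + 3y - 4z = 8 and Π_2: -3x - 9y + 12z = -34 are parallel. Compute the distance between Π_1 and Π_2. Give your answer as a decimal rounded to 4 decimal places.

0.6537

Rescale Π_2 by 1/(-3): x + 3y - 4z = 34/3. Then distance = |8 − (34/3)| / √26 ≈ 0.6537.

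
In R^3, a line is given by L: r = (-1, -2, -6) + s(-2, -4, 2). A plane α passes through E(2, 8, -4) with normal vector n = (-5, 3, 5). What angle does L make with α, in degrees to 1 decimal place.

12.3

α: n·r = n·E gives -5x + 3y + 5z = -6.
sin θ = |n·v| / (|n||v|) = |8| / (√59 · √24) = 0.21260.
θ ≈ 12.3°.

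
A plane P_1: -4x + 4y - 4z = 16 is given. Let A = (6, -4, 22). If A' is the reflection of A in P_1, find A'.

(-18, 20, -2)

λ = (n·A − d)/|n|² = (-128 − 16)/48 = -3.
Reflection = A − 2λn = (6, -4, 22) − (-6)·(-4, 4, -4) = (-18, 20, -2).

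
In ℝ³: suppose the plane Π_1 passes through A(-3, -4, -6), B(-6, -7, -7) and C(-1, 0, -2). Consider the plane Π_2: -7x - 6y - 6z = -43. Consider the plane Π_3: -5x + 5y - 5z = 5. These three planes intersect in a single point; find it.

AB = (-3, -3, -1), AC = (2, 4, 4); a normal to Π_1 is AB × AC = (-8, 10, -6).
Using A: Π_1 has equation -8x + 10y - 6z = 20.
Solving the 3×3 linear system -8x + 10y - 6z = 20, -7x - 6y - 6z = -43, -5x + 5y - 5z = 5 (e.g. by elimination or Cramer's rule, determinant = -140) gives (1, 4, 2).

(1, 4, 2)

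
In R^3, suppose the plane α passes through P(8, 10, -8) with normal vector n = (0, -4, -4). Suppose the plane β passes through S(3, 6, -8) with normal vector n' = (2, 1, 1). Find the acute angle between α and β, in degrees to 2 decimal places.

54.74

α: n·r = n·P gives -4y - 4z = -8.
β: n'·r = n'·S gives 2x + y + z = 4.
cos θ = |n₁·n₂| / (|n₁||n₂|) = |-8| / (√32 · √6).
θ = arccos(0.57735) ≈ 54.74°.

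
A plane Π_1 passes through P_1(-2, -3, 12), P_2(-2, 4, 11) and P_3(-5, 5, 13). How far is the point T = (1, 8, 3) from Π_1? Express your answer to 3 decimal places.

4.272

P_1P_2 = (0, 7, -1), P_1P_3 = (-3, 8, 1); a normal to Π_1 is P_1P_2 × P_1P_3 = (15, 3, 21).
Using P_1: Π_1 has equation 15x + 3y + 21z = 213.
n·T − d = (15)·(1) + (3)·(8) + (21)·(3) − 213 = -111; |n| = √675.
Distance = |-111| / √675 = 111/√675 ≈ 4.272.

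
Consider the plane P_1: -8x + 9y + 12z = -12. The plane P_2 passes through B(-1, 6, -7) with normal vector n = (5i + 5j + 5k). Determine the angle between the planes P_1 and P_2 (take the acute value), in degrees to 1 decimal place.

P_2: n·r = n·B gives 5x + 5y + 5z = -10.
cos θ = |n₁·n₂| / (|n₁||n₂|) = |65| / (√289 · √75).
θ = arccos(0.44150) ≈ 63.8°.

63.8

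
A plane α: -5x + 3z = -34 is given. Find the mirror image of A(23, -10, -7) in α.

(-7, -10, 11)

λ = (n·A − d)/|n|² = (-136 − (-34))/34 = -3.
Reflection = A − 2λn = (23, -10, -7) − (-6)·(-5, 0, 3) = (-7, -10, 11).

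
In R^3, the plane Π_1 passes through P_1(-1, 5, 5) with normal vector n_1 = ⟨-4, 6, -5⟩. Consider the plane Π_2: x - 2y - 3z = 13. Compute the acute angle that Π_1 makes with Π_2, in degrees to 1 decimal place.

Π_1: n_1·r = n_1·P_1 gives -4x + 6y - 5z = 9.
cos θ = |n₁·n₂| / (|n₁||n₂|) = |-1| / (√77 · √14).
θ = arccos(0.03046) ≈ 88.3°.

88.3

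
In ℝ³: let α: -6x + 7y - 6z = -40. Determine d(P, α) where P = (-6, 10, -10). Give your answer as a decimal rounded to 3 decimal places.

18.727

n·P − d = (-6)·(-6) + (7)·(10) + (-6)·(-10) − (-40) = 206; |n| = √121.
Distance = |206| / √121 = 206/√121 ≈ 18.727.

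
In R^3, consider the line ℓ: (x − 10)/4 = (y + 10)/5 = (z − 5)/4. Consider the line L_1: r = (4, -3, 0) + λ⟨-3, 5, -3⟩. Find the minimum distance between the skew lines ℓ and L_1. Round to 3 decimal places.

0.707

ℓ has direction (4, 5, 4) through (10, -10, 5).
Common perpendicular direction n = (4, 5, 4) × (-3, 5, -3) = (-35, 0, 35).
With w = (4, -3, 0) − (10, -10, 5) = (-6, 7, -5), w · n = 35.
Distance = |w · n| / |n| = |35| / √2450 ≈ 0.707.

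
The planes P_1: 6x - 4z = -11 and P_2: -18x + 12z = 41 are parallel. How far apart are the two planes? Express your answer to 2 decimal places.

0.37

Rescale P_2 by 1/(-3): 6x - 4z = -41/3. Then distance = |-11 − (-41/3)| / √52 ≈ 0.37.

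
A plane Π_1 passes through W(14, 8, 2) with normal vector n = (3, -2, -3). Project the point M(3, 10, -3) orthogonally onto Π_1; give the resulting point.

(6, 8, -6)

Π_1: n·r = n·W gives 3x - 2y - 3z = 20.
Foot = M − λn with λ = (n·M − d)/|n|² = (-2 − 20)/22 = -1.
Foot = (3, 10, -3) − (-1)·(3, -2, -3) = (6, 8, -6).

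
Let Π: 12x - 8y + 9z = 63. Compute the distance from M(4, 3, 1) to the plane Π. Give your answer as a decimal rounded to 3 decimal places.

n·M − d = (12)·(4) + (-8)·(3) + (9)·(1) − 63 = -30; |n| = √289.
Distance = |-30| / √289 = 30/√289 ≈ 1.765.

1.765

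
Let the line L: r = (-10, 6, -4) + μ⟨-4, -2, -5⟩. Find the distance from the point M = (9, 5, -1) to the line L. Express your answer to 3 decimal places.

Taking (-10, 6, -4) on L with direction v = (-4, -2, -5): w = M − (-10, 6, -4) = (19, -1, 3), and w × v = (11, 83, -42).
Distance = |w × v| / |v| = √8774 / √45 ≈ 13.963.

13.963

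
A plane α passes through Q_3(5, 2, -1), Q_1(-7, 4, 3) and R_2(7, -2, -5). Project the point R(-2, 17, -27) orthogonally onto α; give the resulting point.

(2, -3, -5)

Q_3Q_1 = (-12, 2, 4), Q_3R_2 = (2, -4, -4); a normal to α is Q_3Q_1 × Q_3R_2 = (8, -40, 44).
Using Q_3: α has equation 8x - 40y + 44z = -84.
Foot = R − λn with λ = (n·R − d)/|n|² = (-1884 − (-84))/3600 = -1/2.
Foot = (-2, 17, -27) − (-1/2)·(8, -40, 44) = (2, -3, -5).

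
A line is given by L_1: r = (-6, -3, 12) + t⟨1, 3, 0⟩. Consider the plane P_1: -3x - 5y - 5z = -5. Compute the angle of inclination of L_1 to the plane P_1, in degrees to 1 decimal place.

47.8

sin θ = |n·v| / (|n||v|) = |-18| / (√59 · √10) = 0.74105.
θ ≈ 47.8°.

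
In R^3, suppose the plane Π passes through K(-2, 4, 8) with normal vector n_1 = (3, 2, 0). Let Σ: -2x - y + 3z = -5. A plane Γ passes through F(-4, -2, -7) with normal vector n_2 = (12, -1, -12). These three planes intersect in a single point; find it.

(2, -2, -1)

Π: n_1·r = n_1·K gives 3x + 2y = 2.
Γ: n_2·r = n_2·F gives 12x - y - 12z = 38.
Solving the 3×3 linear system 3x + 2y = 2, -2x - y + 3z = -5, 12x - y - 12z = 38 (e.g. by elimination or Cramer's rule, determinant = 69) gives (2, -2, -1).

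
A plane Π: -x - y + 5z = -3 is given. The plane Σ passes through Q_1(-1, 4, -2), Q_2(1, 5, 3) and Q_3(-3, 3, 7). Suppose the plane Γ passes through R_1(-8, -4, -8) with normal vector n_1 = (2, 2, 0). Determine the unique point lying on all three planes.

(-11, -1, -3)

Q_1Q_2 = (2, 1, 5), Q_1Q_3 = (-2, -1, 9); a normal to Σ is Q_1Q_2 × Q_1Q_3 = (14, -28, 0).
Using Q_1: Σ has equation 14x - 28y = -126.
Γ: n_1·r = n_1·R_1 gives 2x + 2y = -24.
Solving the 3×3 linear system -x - y + 5z = -3, 14x - 28y = -126, 2x + 2y = -24 (e.g. by elimination or Cramer's rule, determinant = 420) gives (-11, -1, -3).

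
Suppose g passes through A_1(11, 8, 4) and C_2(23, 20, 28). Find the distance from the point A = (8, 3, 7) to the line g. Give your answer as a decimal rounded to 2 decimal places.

6.51

A direction vector for g is C_2 − A_1 = (12, 12, 24).
Taking (11, 8, 4) on g with direction v = (12, 12, 24): w = A − (11, 8, 4) = (-3, -5, 3), and w × v = (-156, 108, 24).
Distance = |w × v| / |v| = √36576 / √864 ≈ 6.51.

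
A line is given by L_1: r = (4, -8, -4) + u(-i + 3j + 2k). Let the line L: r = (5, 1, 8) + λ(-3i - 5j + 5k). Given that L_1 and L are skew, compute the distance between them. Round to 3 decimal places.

6.418

Common perpendicular direction n = (-1, 3, 2) × (-3, -5, 5) = (25, -1, 14).
With w = (5, 1, 8) − (4, -8, -4) = (1, 9, 12), w · n = 184.
Distance = |w · n| / |n| = |184| / √822 ≈ 6.418.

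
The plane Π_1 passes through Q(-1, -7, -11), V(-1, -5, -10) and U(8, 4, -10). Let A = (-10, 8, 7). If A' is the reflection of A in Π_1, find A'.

(-14, 12, -1)

QV = (0, 2, 1), QU = (9, 11, 1); a normal to Π_1 is QV × QU = (-9, 9, -18).
Using Q: Π_1 has equation -9x + 9y - 18z = 144.
λ = (n·A − d)/|n|² = (36 − 144)/486 = -2/9.
Reflection = A − 2λn = (-10, 8, 7) − (-4/9)·(-9, 9, -18) = (-14, 12, -1).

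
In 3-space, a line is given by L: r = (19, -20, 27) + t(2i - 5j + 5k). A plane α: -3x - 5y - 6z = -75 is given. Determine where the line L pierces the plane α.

(11, 0, 7)

Substitute r = (19, -20, 27) + t(2, -5, 5) into the plane: -119 + (-11)t = -75, so t = -4.
Intersection: (19, -20, 27) + (-4)·(2, -5, 5) = (11, 0, 7).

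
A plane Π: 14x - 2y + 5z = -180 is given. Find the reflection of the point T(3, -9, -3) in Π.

λ = (n·T − d)/|n|² = (45 − (-180))/225 = 1.
Reflection = T − 2λn = (3, -9, -3) − 2·(14, -2, 5) = (-25, -5, -13).

(-25, -5, -13)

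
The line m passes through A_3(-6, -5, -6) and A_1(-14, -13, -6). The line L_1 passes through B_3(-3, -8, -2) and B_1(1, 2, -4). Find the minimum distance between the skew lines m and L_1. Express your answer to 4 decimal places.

A direction vector for m is A_1 − A_3 = (-8, -8, 0).
A direction vector for L_1 is B_1 − B_3 = (4, 10, -2).
Common perpendicular direction n = (-8, -8, 0) × (4, 10, -2) = (16, -16, -48).
With w = (-3, -8, -2) − (-6, -5, -6) = (3, -3, 4), w · n = -96.
Distance = |w · n| / |n| = |-96| / √2816 ≈ 1.8091.

1.8091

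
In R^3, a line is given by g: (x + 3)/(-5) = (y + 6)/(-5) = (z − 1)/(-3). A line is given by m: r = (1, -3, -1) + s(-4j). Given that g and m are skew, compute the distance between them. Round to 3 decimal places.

3.773

g has direction (-5, -5, -3) through (-3, -6, 1).
Common perpendicular direction n = (-5, -5, -3) × (0, -4, 0) = (-12, 0, 20).
With w = (1, -3, -1) − (-3, -6, 1) = (4, 3, -2), w · n = -88.
Distance = |w · n| / |n| = |-88| / √544 ≈ 3.773.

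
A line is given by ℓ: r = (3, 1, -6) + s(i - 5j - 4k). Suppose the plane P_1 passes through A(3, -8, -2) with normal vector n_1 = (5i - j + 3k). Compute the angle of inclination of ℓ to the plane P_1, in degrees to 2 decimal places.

2.99

P_1: n_1·r = n_1·A gives 5x - y + 3z = 17.
sin θ = |n·v| / (|n||v|) = |-2| / (√35 · √42) = 0.05216.
θ ≈ 2.99°.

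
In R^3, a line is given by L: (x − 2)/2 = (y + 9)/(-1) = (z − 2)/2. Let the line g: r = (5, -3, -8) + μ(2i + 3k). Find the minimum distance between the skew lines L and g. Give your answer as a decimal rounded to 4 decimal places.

L has direction (2, -1, 2) through (2, -9, 2).
Common perpendicular direction n = (2, -1, 2) × (2, 0, 3) = (-3, -2, 2).
With w = (5, -3, -8) − (2, -9, 2) = (3, 6, -10), w · n = -41.
Distance = |w · n| / |n| = |-41| / √17 ≈ 9.9440.

9.9440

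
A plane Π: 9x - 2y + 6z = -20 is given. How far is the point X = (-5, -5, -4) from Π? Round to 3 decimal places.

3.545

n·X − d = (9)·(-5) + (-2)·(-5) + (6)·(-4) − (-20) = -39; |n| = √121.
Distance = |-39| / √121 = 39/√121 ≈ 3.545.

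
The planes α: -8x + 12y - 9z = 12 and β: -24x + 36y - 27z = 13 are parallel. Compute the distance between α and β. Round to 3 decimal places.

Rescale β by 1/3: -8x + 12y - 9z = 13/3. Then distance = |12 − (13/3)| / √289 ≈ 0.451.

0.451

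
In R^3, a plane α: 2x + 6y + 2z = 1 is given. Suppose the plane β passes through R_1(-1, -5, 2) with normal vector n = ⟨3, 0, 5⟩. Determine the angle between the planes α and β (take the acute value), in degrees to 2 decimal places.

β: n·r = n·R_1 gives 3x + 5z = 7.
cos θ = |n₁·n₂| / (|n₁||n₂|) = |16| / (√44 · √34).
θ = arccos(0.41367) ≈ 65.56°.

65.56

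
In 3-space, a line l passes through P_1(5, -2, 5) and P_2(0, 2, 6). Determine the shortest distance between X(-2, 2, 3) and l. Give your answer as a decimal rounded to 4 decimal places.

A direction vector for l is P_2 − P_1 = (-5, 4, 1).
Taking (5, -2, 5) on l with direction v = (-5, 4, 1): w = X − (5, -2, 5) = (-7, 4, -2), and w × v = (12, 17, -8).
Distance = |w × v| / |v| = √497 / √42 ≈ 3.4400.

3.4400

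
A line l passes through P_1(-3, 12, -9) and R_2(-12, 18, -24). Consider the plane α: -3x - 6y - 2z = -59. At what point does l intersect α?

(3, 8, 1)

A direction vector for l is R_2 − P_1 = (-9, 6, -15).
Substitute r = (-3, 12, -9) + t(-9, 6, -15) into the plane: -45 + 21t = -59, so t = -2/3.
Intersection: (-3, 12, -9) + (-2/3)·(-9, 6, -15) = (3, 8, 1).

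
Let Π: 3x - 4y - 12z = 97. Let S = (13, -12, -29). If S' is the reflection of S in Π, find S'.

λ = (n·S − d)/|n|² = (435 − 97)/169 = 2.
Reflection = S − 2λn = (13, -12, -29) − 4·(3, -4, -12) = (1, 4, 19).

(1, 4, 19)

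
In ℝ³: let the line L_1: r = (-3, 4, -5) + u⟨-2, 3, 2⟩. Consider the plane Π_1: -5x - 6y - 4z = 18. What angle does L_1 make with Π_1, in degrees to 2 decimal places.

sin θ = |n·v| / (|n||v|) = |-16| / (√77 · √17) = 0.44223.
θ ≈ 26.25°.

26.25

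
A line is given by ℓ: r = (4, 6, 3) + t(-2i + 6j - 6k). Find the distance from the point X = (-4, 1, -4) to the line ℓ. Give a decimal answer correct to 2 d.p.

Taking (4, 6, 3) on ℓ with direction v = (-2, 6, -6): w = X − (4, 6, 3) = (-8, -5, -7), and w × v = (72, -34, -58).
Distance = |w × v| / |v| = √9704 / √76 ≈ 11.30.

11.30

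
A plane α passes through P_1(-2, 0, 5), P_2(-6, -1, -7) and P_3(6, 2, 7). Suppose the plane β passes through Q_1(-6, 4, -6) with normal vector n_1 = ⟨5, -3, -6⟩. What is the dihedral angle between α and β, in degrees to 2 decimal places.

60.47

P_1P_2 = (-4, -1, -12), P_1P_3 = (8, 2, 2); a normal to α is P_1P_2 × P_1P_3 = (22, -88, 0).
Using P_1: α has equation 22x - 88y = -44.
β: n_1·r = n_1·Q_1 gives 5x - 3y - 6z = -6.
cos θ = |n₁·n₂| / (|n₁||n₂|) = |374| / (√8228 · √70).
θ = arccos(0.49281) ≈ 60.47°.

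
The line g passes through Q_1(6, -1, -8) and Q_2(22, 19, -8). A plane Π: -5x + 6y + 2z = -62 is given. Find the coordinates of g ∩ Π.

(2, -6, -8)

A direction vector for g is Q_2 − Q_1 = (16, 20, 0).
Substitute r = (6, -1, -8) + t(16, 20, 0) into the plane: -52 + 40t = -62, so t = -1/4.
Intersection: (6, -1, -8) + (-1/4)·(16, 20, 0) = (2, -6, -8).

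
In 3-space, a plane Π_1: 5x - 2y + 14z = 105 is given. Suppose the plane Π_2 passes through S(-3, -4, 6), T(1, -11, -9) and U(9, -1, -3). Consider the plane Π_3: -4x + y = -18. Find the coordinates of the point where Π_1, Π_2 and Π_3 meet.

ST = (4, -7, -15), SU = (12, 3, -9); a normal to Π_2 is ST × SU = (108, -144, 96).
Using S: Π_2 has equation 108x - 144y + 96z = 828.
Solving the 3×3 linear system 5x - 2y + 14z = 105, 108x - 144y + 96z = 828, -4x + y = -18 (e.g. by elimination or Cramer's rule, determinant = -6264) gives (5, 2, 6).

(5, 2, 6)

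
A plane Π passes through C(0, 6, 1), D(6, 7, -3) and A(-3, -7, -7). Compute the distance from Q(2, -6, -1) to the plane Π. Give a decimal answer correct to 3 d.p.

CD = (6, 1, -4), CA = (-3, -13, -8); a normal to Π is CD × CA = (-60, 60, -75).
Using C: Π has equation -60x + 60y - 75z = 285.
n·Q − d = (-60)·(2) + (60)·(-6) + (-75)·(-1) − 285 = -690; |n| = √12825.
Distance = |-690| / √12825 = 690/√12825 ≈ 6.093.

6.093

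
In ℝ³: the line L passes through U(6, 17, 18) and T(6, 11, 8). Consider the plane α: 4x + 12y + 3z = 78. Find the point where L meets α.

(6, 5, -2)

A direction vector for L is T − U = (0, -6, -10).
Substitute r = (6, 17, 18) + t(0, -6, -10) into the plane: 282 + (-102)t = 78, so t = 2.
Intersection: (6, 17, 18) + 2·(0, -6, -10) = (6, 5, -2).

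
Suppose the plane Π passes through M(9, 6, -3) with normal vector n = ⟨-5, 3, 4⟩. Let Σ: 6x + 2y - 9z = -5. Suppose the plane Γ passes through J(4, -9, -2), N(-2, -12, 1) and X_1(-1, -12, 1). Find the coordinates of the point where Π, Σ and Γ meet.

(1, -10, -1)

Π: n·r = n·M gives -5x + 3y + 4z = -39.
JN = (-6, -3, 3), JX_1 = (-5, -3, 3); a normal to Γ is JN × JX_1 = (0, 3, 3).
Using J: Γ has equation 3y + 3z = -33.
Solving the 3×3 linear system -5x + 3y + 4z = -39, 6x + 2y - 9z = -5, 3y + 3z = -33 (e.g. by elimination or Cramer's rule, determinant = -147) gives (1, -10, -1).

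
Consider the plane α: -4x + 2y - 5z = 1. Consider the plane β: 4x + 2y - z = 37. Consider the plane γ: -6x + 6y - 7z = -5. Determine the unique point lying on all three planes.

Solving the 3×3 linear system -4x + 2y - 5z = 1, 4x + 2y - z = 37, -6x + 6y - 7z = -5 (e.g. by elimination or Cramer's rule, determinant = -80) gives (8, -1, -7).

(8, -1, -7)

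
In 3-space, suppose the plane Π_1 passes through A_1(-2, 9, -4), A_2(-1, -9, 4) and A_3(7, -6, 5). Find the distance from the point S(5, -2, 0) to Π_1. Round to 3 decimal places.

2.413

A_1A_2 = (1, -18, 8), A_1A_3 = (9, -15, 9); a normal to Π_1 is A_1A_2 × A_1A_3 = (-42, 63, 147).
Using A_1: Π_1 has equation -42x + 63y + 147z = 63.
n·S − d = (-42)·(5) + (63)·(-2) + (147)·(0) − 63 = -399; |n| = √27342.
Distance = |-399| / √27342 = 399/√27342 ≈ 2.413.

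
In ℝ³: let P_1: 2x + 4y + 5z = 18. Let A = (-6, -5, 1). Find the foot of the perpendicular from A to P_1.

(-4, -1, 6)

Foot = A − λn with λ = (n·A − d)/|n|² = (-27 − 18)/45 = -1.
Foot = (-6, -5, 1) − (-1)·(2, 4, 5) = (-4, -1, 6).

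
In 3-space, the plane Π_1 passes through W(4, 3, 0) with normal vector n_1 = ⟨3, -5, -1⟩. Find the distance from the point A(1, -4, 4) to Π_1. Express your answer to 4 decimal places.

Π_1: n_1·r = n_1·W gives 3x - 5y - z = -3.
n·A − d = (3)·(1) + (-5)·(-4) + (-1)·(4) − (-3) = 22; |n| = √35.
Distance = |22| / √35 = 22/√35 ≈ 3.7187.

3.7187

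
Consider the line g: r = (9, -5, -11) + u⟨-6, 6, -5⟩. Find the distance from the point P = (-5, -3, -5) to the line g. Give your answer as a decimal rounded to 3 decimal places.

13.824

Taking (9, -5, -11) on g with direction v = (-6, 6, -5): w = P − (9, -5, -11) = (-14, 2, 6), and w × v = (-46, -106, -72).
Distance = |w × v| / |v| = √18536 / √97 ≈ 13.824.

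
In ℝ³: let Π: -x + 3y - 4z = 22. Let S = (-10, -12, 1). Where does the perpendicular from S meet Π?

(-12, -6, -7)

Foot = S − λn with λ = (n·S − d)/|n|² = (-30 − 22)/26 = -2.
Foot = (-10, -12, 1) − (-2)·(-1, 3, -4) = (-12, -6, -7).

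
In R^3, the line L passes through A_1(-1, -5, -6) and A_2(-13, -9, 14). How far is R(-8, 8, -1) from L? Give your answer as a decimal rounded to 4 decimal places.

A direction vector for L is A_2 − A_1 = (-12, -4, 20).
Taking (-1, -5, -6) on L with direction v = (-12, -4, 20): w = R − (-1, -5, -6) = (-7, 13, 5), and w × v = (280, 80, 184).
Distance = |w × v| / |v| = √118656 / √560 ≈ 14.5563.

14.5563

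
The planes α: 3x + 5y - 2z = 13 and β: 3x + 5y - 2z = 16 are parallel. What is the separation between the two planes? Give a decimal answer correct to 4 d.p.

0.4867

Same normal n = (3, 5, -2) with |n| = √38; distance = |13 − 16| / |n| = 3/√38 ≈ 0.4867.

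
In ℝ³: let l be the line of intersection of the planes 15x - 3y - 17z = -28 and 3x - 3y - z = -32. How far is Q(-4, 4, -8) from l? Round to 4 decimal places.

Direction of l: (15, -3, -17) × (3, -3, -1) = (-48, -36, -36).
A point on l: solving the two plane equations with x = -9 gives (-9, 4, -7).
Taking (-9, 4, -7) on l with direction v = (-48, -36, -36): w = Q − (-9, 4, -7) = (5, 0, -1), and w × v = (-36, 228, -180).
Distance = |w × v| / |v| = √85680 / √4896 ≈ 4.1833.

4.1833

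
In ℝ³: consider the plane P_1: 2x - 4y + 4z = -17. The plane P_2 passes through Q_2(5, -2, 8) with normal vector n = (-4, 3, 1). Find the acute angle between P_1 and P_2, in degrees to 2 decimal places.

P_2: n·r = n·Q_2 gives -4x + 3y + z = -18.
cos θ = |n₁·n₂| / (|n₁||n₂|) = |-16| / (√36 · √26).
θ = arccos(0.52298) ≈ 58.47°.

58.47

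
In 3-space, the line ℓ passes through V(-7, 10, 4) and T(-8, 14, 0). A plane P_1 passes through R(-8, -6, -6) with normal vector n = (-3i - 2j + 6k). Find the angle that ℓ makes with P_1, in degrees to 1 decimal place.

A direction vector for ℓ is T − V = (-1, 4, -4).
P_1: n·r = n·R gives -3x - 2y + 6z = 0.
sin θ = |n·v| / (|n||v|) = |-29| / (√49 · √33) = 0.72118.
θ ≈ 46.2°.

46.2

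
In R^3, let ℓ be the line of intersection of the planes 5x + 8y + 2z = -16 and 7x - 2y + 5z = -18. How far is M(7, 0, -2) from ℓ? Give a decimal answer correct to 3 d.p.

Direction of ℓ: (5, 8, 2) × (7, -2, 5) = (44, -11, -66).
A point on ℓ: solving the two plane equations with x = -8 gives (-8, 1, 8).
Taking (-8, 1, 8) on ℓ with direction v = (44, -11, -66): w = M − (-8, 1, 8) = (15, -1, -10), and w × v = (-44, 550, -121).
Distance = |w × v| / |v| = √319077 / √6413 ≈ 7.054.

7.054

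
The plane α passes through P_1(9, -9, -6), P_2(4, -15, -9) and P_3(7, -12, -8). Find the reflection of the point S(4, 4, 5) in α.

(10, -4, 11)

P_1P_2 = (-5, -6, -3), P_1P_3 = (-2, -3, -2); a normal to α is P_1P_2 × P_1P_3 = (3, -4, 3).
Using P_1: α has equation 3x - 4y + 3z = 45.
λ = (n·S − d)/|n|² = (11 − 45)/34 = -1.
Reflection = S − 2λn = (4, 4, 5) − (-2)·(3, -4, 3) = (10, -4, 11).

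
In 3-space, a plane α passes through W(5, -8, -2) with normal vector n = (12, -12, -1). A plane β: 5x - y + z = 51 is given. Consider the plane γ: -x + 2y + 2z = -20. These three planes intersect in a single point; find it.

α: n·r = n·W gives 12x - 12y - z = 158.
Solving the 3×3 linear system 12x - 12y - z = 158, 5x - y + z = 51, -x + 2y + 2z = -20 (e.g. by elimination or Cramer's rule, determinant = 75) gives (10, -3, -2).

(10, -3, -2)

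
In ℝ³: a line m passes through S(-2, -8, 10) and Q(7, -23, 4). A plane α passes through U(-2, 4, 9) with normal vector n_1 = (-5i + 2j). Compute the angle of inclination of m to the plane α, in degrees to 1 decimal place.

A direction vector for m is Q − S = (9, -15, -6).
α: n_1·r = n_1·U gives -5x + 2y = 18.
sin θ = |n·v| / (|n||v|) = |-75| / (√29 · √342) = 0.75309.
θ ≈ 48.9°.

48.9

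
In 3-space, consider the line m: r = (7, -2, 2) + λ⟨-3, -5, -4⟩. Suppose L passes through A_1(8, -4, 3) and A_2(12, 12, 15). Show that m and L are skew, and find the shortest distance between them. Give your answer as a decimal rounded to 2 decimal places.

A direction vector for L is A_2 − A_1 = (4, 16, 12).
Common perpendicular direction n = (-3, -5, -4) × (4, 16, 12) = (4, 20, -28).
With w = (8, -4, 3) − (7, -2, 2) = (1, -2, 1), w · n = -64.
Since n ≠ 0 the lines are not parallel, and w · n = -64 ≠ 0 so they do not intersect; hence they are skew.
Distance = |w · n| / |n| = |-64| / √1200 ≈ 1.85.

1.85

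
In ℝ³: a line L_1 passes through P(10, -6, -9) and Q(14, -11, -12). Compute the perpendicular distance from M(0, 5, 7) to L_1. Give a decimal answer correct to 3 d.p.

8.247

A direction vector for L_1 is Q − P = (4, -5, -3).
Taking (10, -6, -9) on L_1 with direction v = (4, -5, -3): w = M − (10, -6, -9) = (-10, 11, 16), and w × v = (47, 34, 6).
Distance = |w × v| / |v| = √3401 / √50 ≈ 8.247.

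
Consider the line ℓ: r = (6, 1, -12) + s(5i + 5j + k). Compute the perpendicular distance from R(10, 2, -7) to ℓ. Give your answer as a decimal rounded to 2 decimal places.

4.93

Taking (6, 1, -12) on ℓ with direction v = (5, 5, 1): w = R − (6, 1, -12) = (4, 1, 5), and w × v = (-24, 21, 15).
Distance = |w × v| / |v| = √1242 / √51 ≈ 4.93.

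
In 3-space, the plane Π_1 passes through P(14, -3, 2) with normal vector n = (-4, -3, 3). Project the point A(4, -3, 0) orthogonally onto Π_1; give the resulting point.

Π_1: n·r = n·P gives -4x - 3y + 3z = -41.
Foot = A − λn with λ = (n·A − d)/|n|² = (-7 − (-41))/34 = 1.
Foot = (4, -3, 0) − 1·(-4, -3, 3) = (8, 0, -3).

(8, 0, -3)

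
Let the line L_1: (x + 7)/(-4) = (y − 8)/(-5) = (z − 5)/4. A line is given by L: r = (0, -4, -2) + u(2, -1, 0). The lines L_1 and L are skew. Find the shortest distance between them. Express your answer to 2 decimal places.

L_1 has direction (-4, -5, 4) through (-7, 8, 5).
Common perpendicular direction n = (-4, -5, 4) × (2, -1, 0) = (4, 8, 14).
With w = (0, -4, -2) − (-7, 8, 5) = (7, -12, -7), w · n = -166.
Distance = |w · n| / |n| = |-166| / √276 ≈ 9.99.

9.99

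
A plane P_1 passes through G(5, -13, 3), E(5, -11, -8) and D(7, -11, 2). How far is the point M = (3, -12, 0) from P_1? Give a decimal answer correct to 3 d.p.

GE = (0, 2, -11), GD = (2, 2, -1); a normal to P_1 is GE × GD = (20, -22, -4).
Using G: P_1 has equation 20x - 22y - 4z = 374.
n·M − d = (20)·(3) + (-22)·(-12) + (-4)·(0) − 374 = -50; |n| = √900.
Distance = |-50| / √900 = 50/√900 ≈ 1.667.

1.667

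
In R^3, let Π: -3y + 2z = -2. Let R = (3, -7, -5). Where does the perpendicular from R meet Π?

Foot = R − λn with λ = (n·R − d)/|n|² = (11 − (-2))/13 = 1.
Foot = (3, -7, -5) − 1·(0, -3, 2) = (3, -4, -7).

(3, -4, -7)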